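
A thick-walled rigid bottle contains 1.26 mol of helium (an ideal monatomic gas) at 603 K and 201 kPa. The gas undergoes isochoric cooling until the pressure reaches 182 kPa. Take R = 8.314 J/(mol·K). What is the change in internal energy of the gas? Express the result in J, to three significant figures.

ΔU ≈ -896 J

Constant volume ⇒ W = 0, so Q = ΔU = nCᵥΔT with Cᵥ = 3R/2 = 12.47 J/(mol·K).
At constant V, T₂/T₁ = P₂/P₁ ⇒ ΔT = T₁(P₂/P₁ − 1) = 603·(182/201 − 1) = -57 K.
ΔU = (1.26)(12.47)(-57) = -895.7 J.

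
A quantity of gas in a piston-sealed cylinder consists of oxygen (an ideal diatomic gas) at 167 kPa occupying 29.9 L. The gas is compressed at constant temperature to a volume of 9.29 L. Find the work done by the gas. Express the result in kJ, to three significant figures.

Isothermal: W = nRT ln(V₂/V₁) = P₁V₁ ln(V₂/V₁).
P₁V₁ = (167 kPa)(29.9 L) = 4993 J.
W = 4993 × ln(9.29/29.9) = 4993 × -1.169
W_by_gas = -5837 J.

W ≈ -5.84 kJ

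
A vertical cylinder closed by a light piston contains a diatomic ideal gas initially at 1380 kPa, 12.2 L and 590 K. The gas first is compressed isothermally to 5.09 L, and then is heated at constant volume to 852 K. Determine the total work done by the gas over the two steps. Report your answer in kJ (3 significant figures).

Step 1 (isothermal): W = P₁V₁ ln(V₂/V₁) = (16836) ln(5.09/12.2) = -14717 J.
Step 2 (isochoric): W = 0 (constant volume).
W_total = -14717 + 0 = -14717 J.

W_total ≈ -14.7 kJ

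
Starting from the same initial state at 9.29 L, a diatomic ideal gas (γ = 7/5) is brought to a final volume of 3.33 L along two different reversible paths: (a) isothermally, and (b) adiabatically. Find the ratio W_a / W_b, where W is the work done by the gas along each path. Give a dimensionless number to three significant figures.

W_a / W_b ≈ 0.809

Path (a) isothermal: W = P₁V₁ ln(V₂/V₁) → W_a/(P₁V₁) = -1.026.
Path (b) adiabatic: W = P₁V₁(1 − (V₁/V₂)^(γ−1))/(γ−1) → W_b/(P₁V₁) = -1.269.
W_a / W_b = -1.026 / -1.269 = 0.8088.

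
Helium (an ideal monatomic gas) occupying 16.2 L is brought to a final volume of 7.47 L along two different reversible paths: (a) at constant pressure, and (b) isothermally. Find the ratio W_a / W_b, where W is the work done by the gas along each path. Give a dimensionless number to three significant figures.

Path (a) isobaric: W = P₁(V₂ − V₁) → W_a/(P₁V₁) = -0.5389.
Path (b) isothermal: W = P₁V₁ ln(V₂/V₁) → W_b/(P₁V₁) = -0.7741.
W_a / W_b = -0.5389 / -0.7741 = 0.6961.

W_a / W_b ≈ 0.696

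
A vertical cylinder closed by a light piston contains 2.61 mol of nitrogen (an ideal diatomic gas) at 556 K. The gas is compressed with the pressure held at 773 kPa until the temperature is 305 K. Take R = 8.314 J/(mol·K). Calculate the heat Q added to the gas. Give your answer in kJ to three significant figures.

Q ≈ -19.1 kJ

Isobaric: W = nRΔT = (2.61)(8.314)(-251) = -5447 J.
ΔU = nCᵥΔT with Cᵥ = 5R/2: ΔU = (2.61)(20.79)(-251) = -13616 J.
Q = ΔU + W = -13616 − 5447 = -19063 J.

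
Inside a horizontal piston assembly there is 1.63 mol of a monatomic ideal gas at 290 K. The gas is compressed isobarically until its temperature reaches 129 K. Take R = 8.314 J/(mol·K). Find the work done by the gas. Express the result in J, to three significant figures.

W ≈ -2180 J

Isobaric: W = P ΔV = nR ΔT.
W = (1.63)(8.314)(129 − 290) = -2182 J.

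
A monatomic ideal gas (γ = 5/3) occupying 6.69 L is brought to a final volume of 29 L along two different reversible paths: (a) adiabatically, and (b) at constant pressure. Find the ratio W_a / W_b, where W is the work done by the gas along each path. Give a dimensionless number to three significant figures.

Path (a) adiabatic: W = P₁V₁(1 − (V₁/V₂)^(γ−1))/(γ−1) → W_a/(P₁V₁) = 0.9358.
Path (b) isobaric: W = P₁(V₂ − V₁) → W_b/(P₁V₁) = 3.335.
W_a / W_b = 0.9358 / 3.335 = 0.2806.

W_a / W_b ≈ 0.281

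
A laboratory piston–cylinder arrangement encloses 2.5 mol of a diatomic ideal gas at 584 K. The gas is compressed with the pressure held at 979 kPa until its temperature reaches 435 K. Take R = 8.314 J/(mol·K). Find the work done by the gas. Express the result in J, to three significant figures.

W ≈ -3100 J

Isobaric: W = P ΔV = nR ΔT.
W = (2.5)(8.314)(435 − 584) = -3097 J.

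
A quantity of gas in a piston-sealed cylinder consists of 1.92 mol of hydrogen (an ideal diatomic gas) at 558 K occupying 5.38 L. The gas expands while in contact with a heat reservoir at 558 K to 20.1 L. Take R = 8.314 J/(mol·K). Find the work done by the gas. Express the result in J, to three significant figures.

W ≈ 11700 J

Isothermal: W = nRT ln(V₂/V₁).
W = (1.92)(8.314)(558) × ln(20.1/5.38)
  = 8907 × 1.318
W_by_gas = 11740 J.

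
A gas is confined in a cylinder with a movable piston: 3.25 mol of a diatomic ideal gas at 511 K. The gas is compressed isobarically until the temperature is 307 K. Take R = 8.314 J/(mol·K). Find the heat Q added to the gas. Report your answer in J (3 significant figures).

Isobaric: W = nRΔT = (3.25)(8.314)(-204) = -5512 J.
ΔU = nCᵥΔT with Cᵥ = 5R/2: ΔU = (3.25)(20.79)(-204) = -13780 J.
Q = ΔU + W = -13780 − 5512 = -19293 J.

Q ≈ -19300 J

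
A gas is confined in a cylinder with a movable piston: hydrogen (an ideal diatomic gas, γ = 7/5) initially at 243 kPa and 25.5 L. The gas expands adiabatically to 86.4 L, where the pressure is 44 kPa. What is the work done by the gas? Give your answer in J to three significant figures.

Adiabatic: W = (P₁V₁ − P₂V₂)/(γ − 1) with γ = 7/5.
P₁V₁ = 6196 J, P₂V₂ = 3802 J.
W = (6196 − 3802) / 0.4 = 5987 J.

W ≈ 5990 J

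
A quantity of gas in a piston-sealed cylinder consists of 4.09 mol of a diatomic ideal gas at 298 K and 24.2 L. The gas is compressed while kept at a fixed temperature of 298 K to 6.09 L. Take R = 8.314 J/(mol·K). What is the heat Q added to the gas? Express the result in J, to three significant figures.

Isothermal ⇒ ΔU = 0, so Q = W = nRT ln(V₂/V₁).
Q = (4.09)(8.314)(298) ln(6.09/24.2) = 10133 × -1.38 = -13981 J.

Q ≈ -14000 J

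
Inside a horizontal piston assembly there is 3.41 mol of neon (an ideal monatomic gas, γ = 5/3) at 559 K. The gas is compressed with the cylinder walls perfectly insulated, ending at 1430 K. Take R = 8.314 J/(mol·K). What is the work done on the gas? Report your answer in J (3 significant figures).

W ≈ 37000 J

Adiabatic ⇒ Q = 0, so W_by = −ΔU = nCᵥ(T₁ − T₂).
Cᵥ = 3R/2 = 12.47 J/(mol·K).
W = (3.41)(12.47)(559 − 1430) = -37040 J.
Work on gas = −W_by = 37040 J.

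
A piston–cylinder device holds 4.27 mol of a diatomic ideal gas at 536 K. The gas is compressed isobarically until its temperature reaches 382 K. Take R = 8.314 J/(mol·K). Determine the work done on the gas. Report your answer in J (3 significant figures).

W ≈ 5470 J

Isobaric: W = P ΔV = nR ΔT.
W = (4.27)(8.314)(382 − 536) = -5467 J.
Work on gas = −W_by = 5467 J.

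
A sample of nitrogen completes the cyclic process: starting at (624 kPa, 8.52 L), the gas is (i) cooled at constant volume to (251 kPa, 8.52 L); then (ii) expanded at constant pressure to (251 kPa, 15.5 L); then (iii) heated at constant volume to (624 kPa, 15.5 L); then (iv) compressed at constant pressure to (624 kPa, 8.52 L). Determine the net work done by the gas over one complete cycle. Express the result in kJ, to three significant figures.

W_net ≈ -2.60 kJ

Constant-volume legs do no work.
W(ii) = (251)(15.5 − 8.52) = 1752 J; W(iv) = (624)(8.52 − 15.5) = -4356 J.
W_net = 1752 − 4356 = -2604 J (the counter-clockwise enclosed area).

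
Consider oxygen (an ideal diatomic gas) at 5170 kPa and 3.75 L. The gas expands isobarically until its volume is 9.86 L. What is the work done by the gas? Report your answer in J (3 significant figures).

Isobaric: W = P ΔV.
W = (5170 kPa)(9.86 − 3.75 L) = (5170)(6.11) = 31589 J.

W ≈ 31600 J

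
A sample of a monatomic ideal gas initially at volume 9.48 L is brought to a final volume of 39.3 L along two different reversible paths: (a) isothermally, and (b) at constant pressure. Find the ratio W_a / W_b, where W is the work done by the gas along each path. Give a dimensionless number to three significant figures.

Path (a) isothermal: W = P₁V₁ ln(V₂/V₁) → W_a/(P₁V₁) = 1.422.
Path (b) isobaric: W = P₁(V₂ − V₁) → W_b/(P₁V₁) = 3.146.
W_a / W_b = 1.422 / 3.146 = 0.4521.

W_a / W_b ≈ 0.452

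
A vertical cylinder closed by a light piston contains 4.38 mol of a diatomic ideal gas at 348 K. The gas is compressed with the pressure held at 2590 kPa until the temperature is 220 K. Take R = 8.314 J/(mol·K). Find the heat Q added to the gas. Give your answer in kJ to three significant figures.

Isobaric: W = nRΔT = (4.38)(8.314)(-128) = -4661 J.
ΔU = nCᵥΔT with Cᵥ = 5R/2: ΔU = (4.38)(20.79)(-128) = -11653 J.
Q = ΔU + W = -11653 − 4661 = -16314 J.

Q ≈ -16.3 kJ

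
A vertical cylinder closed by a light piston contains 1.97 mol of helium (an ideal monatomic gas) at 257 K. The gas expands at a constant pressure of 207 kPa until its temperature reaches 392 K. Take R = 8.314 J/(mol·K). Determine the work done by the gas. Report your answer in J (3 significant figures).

Isobaric: W = P ΔV = nR ΔT.
W = (1.97)(8.314)(392 − 257) = 2211 J.

W ≈ 2210 J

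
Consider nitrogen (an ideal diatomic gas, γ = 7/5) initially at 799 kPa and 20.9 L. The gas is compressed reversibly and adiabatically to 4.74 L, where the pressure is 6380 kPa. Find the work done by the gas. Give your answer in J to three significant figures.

Adiabatic: W = (P₁V₁ − P₂V₂)/(γ − 1) with γ = 7/5.
P₁V₁ = 16699 J, P₂V₂ = 30241 J.
W = (16699 − 30241) / 0.4 = -33855 J.

W ≈ -33900 J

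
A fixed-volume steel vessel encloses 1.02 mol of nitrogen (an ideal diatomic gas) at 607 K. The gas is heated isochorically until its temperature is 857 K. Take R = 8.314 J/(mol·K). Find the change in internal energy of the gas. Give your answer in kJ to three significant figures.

Constant volume ⇒ W = 0, so Q = ΔU = nCᵥΔT with Cᵥ = 5R/2 = 20.79 J/(mol·K).
ΔU = (1.02)(20.79)(857 − 607) = 5300 J.

ΔU ≈ 5.30 kJ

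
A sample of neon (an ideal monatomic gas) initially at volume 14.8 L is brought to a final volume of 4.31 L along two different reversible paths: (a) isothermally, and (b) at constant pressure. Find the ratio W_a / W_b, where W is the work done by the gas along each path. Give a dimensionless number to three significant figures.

Path (a) isothermal: W = P₁V₁ ln(V₂/V₁) → W_a/(P₁V₁) = -1.234.
Path (b) isobaric: W = P₁(V₂ − V₁) → W_b/(P₁V₁) = -0.7088.
W_a / W_b = -1.234 / -0.7088 = 1.741.

W_a / W_b ≈ 1.74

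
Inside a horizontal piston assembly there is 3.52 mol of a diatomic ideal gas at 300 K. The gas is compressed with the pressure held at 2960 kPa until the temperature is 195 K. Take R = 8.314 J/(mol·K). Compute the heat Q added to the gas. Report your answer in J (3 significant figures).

Isobaric: W = nRΔT = (3.52)(8.314)(-105) = -3073 J.
ΔU = nCᵥΔT with Cᵥ = 5R/2: ΔU = (3.52)(20.79)(-105) = -7682 J.
Q = ΔU + W = -7682 − 3073 = -10755 J.

Q ≈ -10800 J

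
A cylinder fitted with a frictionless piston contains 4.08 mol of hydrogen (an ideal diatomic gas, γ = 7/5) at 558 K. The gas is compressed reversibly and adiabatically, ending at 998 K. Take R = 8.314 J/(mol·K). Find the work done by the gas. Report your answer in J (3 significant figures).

Adiabatic ⇒ Q = 0, so W_by = −ΔU = nCᵥ(T₁ − T₂).
Cᵥ = 5R/2 = 20.79 J/(mol·K).
W = (4.08)(20.79)(558 − 998) = -37313 J.

W ≈ -37300 J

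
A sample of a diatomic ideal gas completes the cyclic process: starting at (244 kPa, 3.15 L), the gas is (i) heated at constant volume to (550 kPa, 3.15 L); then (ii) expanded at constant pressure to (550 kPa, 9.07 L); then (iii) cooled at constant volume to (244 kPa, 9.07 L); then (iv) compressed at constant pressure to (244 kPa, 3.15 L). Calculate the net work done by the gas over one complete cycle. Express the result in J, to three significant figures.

W_net ≈ 1810 J

Constant-volume legs do no work.
W(ii) = (550)(9.07 − 3.15) = 3256 J; W(iv) = (244)(3.15 − 9.07) = -1444 J.
W_net = 3256 − 1444 = 1812 J (the clockwise enclosed area).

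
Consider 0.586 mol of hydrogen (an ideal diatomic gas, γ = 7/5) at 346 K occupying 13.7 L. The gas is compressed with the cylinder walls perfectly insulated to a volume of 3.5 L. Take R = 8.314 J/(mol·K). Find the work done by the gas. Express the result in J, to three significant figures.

Adiabatic: TV^(γ−1) = const with γ = 7/5.
T₂ = T₁ (V₁/V₂)^(γ−1) = 346 × (13.7/3.5)^0.4 = 346 × 1.726 = 597.2 K.
W_by = nCᵥ(T₁ − T₂) = (0.586)(20.79)(346 − 597.2) = -3060 J.

W ≈ -3060 J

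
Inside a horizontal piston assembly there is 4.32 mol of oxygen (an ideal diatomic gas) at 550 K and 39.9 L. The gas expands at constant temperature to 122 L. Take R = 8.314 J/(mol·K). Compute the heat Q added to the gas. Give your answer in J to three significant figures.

Q ≈ 22100 J

Isothermal ⇒ ΔU = 0, so Q = W = nRT ln(V₂/V₁).
Q = (4.32)(8.314)(550) ln(122/39.9) = 19754 × 1.118 = 22078 J.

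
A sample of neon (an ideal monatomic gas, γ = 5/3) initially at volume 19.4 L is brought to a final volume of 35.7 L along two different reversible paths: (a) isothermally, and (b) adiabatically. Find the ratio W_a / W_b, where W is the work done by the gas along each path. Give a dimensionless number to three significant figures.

W_a / W_b ≈ 1.22

Path (a) isothermal: W = P₁V₁ ln(V₂/V₁) → W_a/(P₁V₁) = 0.6099.
Path (b) adiabatic: W = P₁V₁(1 − (V₁/V₂)^(γ−1))/(γ−1) → W_b/(P₁V₁) = 0.5011.
W_a / W_b = 0.6099 / 0.5011 = 1.217.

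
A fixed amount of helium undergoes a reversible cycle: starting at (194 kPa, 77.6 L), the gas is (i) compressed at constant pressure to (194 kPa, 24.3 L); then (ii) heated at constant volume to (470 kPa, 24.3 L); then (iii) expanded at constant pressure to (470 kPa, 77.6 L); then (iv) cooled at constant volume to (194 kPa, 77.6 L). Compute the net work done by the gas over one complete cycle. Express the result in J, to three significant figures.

Constant-volume legs do no work.
W(i) = (194)(24.3 − 77.6) = -10340 J; W(iii) = (470)(77.6 − 24.3) = 25051 J.
W_net = -10340 + 25051 = 14711 J (the clockwise enclosed area).

W_net ≈ 14700 J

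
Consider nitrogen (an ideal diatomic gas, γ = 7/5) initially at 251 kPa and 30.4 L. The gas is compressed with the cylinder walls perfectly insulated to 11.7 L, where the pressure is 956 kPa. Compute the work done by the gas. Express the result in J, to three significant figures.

Adiabatic: W = (P₁V₁ − P₂V₂)/(γ − 1) with γ = 7/5.
P₁V₁ = 7630 J, P₂V₂ = 11185 J.
W = (7630 − 11185) / 0.4 = -8887 J.

W ≈ -8890 J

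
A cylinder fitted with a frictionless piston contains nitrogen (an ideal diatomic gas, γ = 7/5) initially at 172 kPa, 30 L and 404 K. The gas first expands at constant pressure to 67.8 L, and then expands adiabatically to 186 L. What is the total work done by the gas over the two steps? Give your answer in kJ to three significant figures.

W_total ≈ 16.2 kJ

Step 1 (isobaric): W = PΔV = (172 kPa)(67.8 − 30 L) = 6502 J.
After step 1: P = 172 kPa, V = 67.8 L, T = 913 K.
Step 2 (adiabatic): W = (P₁V₁ − P₂V₂)/(γ−1) = (11662 − 7788)/0.4 = 9683 J.
W_total = 6502 + 9683 = 16185 J.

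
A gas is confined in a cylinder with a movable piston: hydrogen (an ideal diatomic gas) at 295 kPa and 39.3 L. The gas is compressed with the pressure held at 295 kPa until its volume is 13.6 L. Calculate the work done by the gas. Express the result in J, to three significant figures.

W ≈ -7580 J

Isobaric: W = P ΔV.
W = (295 kPa)(13.6 − 39.3 L) = (295)(-25.7) = -7581 J.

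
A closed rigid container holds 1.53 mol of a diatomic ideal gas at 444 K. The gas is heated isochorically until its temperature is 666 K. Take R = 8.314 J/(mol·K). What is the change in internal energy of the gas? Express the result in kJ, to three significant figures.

ΔU ≈ 7.06 kJ

Constant volume ⇒ W = 0, so Q = ΔU = nCᵥΔT with Cᵥ = 5R/2 = 20.79 J/(mol·K).
ΔU = (1.53)(20.79)(666 − 444) = 7060 J.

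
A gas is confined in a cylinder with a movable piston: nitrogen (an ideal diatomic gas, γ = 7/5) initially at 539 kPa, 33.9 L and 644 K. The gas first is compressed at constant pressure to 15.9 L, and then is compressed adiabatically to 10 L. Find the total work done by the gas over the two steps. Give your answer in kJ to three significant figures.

Step 1 (isobaric): W = PΔV = (539 kPa)(15.9 − 33.9 L) = -9702 J.
After step 1: P = 539 kPa, V = 15.9 L, T = 302.1 K.
Step 2 (adiabatic): W = (P₁V₁ − P₂V₂)/(γ−1) = (8570 − 10317)/0.4 = -4367 J.
W_total = -9702 − 4367 = -14069 J.

W_total ≈ -14.1 kJ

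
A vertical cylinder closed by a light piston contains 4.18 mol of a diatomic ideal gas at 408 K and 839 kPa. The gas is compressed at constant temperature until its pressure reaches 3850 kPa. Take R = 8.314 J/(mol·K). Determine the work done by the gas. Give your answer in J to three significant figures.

W ≈ -21600 J

Isothermal process: W = nRT ln(V₂/V₁) = nRT ln(P₁/P₂).
W = (4.18)(8.314)(408) × ln(839/3850)
  = 14179 × ln(0.2179) = 14179 × -1.524
W_by_gas = -21603 J.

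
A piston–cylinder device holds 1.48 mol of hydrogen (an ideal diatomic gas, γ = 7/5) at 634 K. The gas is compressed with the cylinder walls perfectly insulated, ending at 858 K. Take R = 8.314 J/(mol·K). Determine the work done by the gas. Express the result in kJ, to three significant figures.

W ≈ -6.89 kJ

Adiabatic ⇒ Q = 0, so W_by = −ΔU = nCᵥ(T₁ − T₂).
Cᵥ = 5R/2 = 20.79 J/(mol·K).
W = (1.48)(20.79)(634 − 858) = -6891 J.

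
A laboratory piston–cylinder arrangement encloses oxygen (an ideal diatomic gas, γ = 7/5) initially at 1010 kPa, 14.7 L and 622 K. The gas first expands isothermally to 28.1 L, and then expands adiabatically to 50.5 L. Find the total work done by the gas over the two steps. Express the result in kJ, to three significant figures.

Step 1 (isothermal): W = P₁V₁ ln(V₂/V₁) = (14847) ln(28.1/14.7) = 9620 J.
After step 1: P = 528.4 kPa, V = 28.1 L, T = 622 K.
Step 2 (adiabatic): W = (P₁V₁ − P₂V₂)/(γ−1) = (14847 − 11744)/0.4 = 7758 J.
W_total = 9620 + 7758 = 17378 J.

W_total ≈ 17.4 kJ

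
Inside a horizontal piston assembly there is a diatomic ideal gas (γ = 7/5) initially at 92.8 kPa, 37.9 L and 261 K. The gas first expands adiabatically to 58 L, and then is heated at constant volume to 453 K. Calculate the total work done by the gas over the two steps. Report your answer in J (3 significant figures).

Step 1 (adiabatic): W = (P₁V₁ − P₂V₂)/(γ−1) = (3517 − 2967)/0.4 = 1376 J.
Step 2 (isochoric): W = 0 (constant volume).
W_total = 1376 + 0 = 1376 J.

W_total ≈ 1380 J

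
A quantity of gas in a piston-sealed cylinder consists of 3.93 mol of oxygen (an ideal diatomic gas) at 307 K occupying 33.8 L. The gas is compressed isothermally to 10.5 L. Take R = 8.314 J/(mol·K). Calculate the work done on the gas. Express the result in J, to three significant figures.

W ≈ 11700 J

Isothermal: W = nRT ln(V₂/V₁).
W = (3.93)(8.314)(307) × ln(10.5/33.8)
  = 10031 × -1.169
W_by_gas = -11727 J; work on gas = −W_by = 11727 J.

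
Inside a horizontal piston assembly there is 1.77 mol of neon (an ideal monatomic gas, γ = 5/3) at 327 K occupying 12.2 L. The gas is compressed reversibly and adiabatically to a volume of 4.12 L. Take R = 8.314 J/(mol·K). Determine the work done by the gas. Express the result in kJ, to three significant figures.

W ≈ -7.67 kJ

Adiabatic: TV^(γ−1) = const with γ = 5/3.
T₂ = T₁ (V₁/V₂)^(γ−1) = 327 × (12.2/4.12)^0.667 = 327 × 2.062 = 674.3 K.
W_by = nCᵥ(T₁ − T₂) = (1.77)(12.47)(327 − 674.3) = -7666 J.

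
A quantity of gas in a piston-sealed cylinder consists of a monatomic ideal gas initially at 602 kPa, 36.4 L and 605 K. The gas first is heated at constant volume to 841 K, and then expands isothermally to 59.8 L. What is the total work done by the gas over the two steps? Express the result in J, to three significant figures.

Step 1 (isochoric): W = 0 (constant volume).
After step 1: P = 836.8 kPa (V unchanged).
Step 2 (isothermal): W = P₁V₁ ln(V₂/V₁) = (30461) ln(59.8/36.4) = 15122 J.
W_total = 0 + 15122 = 15122 J.

W_total ≈ 15100 J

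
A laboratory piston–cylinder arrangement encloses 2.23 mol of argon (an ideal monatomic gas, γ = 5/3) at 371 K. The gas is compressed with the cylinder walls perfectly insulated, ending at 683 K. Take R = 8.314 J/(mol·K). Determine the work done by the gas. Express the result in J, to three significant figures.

Adiabatic ⇒ Q = 0, so W_by = −ΔU = nCᵥ(T₁ − T₂).
Cᵥ = 3R/2 = 12.47 J/(mol·K).
W = (2.23)(12.47)(371 − 683) = -8677 J.

W ≈ -8680 J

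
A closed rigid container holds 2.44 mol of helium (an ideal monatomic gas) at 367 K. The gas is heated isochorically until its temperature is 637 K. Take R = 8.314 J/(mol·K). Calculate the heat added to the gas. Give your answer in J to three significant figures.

Constant volume ⇒ W = 0, so Q = ΔU = nCᵥΔT with Cᵥ = 3R/2 = 12.47 J/(mol·K).
ΔU = (2.44)(12.47)(637 − 367) = 8216 J.

Q ≈ 8220 J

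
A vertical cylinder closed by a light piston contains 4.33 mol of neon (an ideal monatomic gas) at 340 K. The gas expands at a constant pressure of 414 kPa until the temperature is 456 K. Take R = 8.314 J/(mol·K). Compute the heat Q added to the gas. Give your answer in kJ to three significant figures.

Isobaric: W = nRΔT = (4.33)(8.314)(116) = 4176 J.
ΔU = nCᵥΔT with Cᵥ = 3R/2: ΔU = (4.33)(12.47)(116) = 6264 J.
Q = ΔU + W = 6264 + 4176 = 10440 J.

Q ≈ 10.4 kJ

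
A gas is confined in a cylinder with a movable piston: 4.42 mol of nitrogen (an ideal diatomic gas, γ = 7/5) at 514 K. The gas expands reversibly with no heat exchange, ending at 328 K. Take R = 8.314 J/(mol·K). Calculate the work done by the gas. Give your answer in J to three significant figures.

W ≈ 17100 J

Adiabatic ⇒ Q = 0, so W_by = −ΔU = nCᵥ(T₁ − T₂).
Cᵥ = 5R/2 = 20.79 J/(mol·K).
W = (4.42)(20.79)(514 − 328) = 17088 J.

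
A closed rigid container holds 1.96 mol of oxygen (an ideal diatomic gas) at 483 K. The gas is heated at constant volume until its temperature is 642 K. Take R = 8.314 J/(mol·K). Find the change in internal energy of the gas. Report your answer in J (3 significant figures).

ΔU ≈ 6480 J

Constant volume ⇒ W = 0, so Q = ΔU = nCᵥΔT with Cᵥ = 5R/2 = 20.79 J/(mol·K).
ΔU = (1.96)(20.79)(642 − 483) = 6477 J.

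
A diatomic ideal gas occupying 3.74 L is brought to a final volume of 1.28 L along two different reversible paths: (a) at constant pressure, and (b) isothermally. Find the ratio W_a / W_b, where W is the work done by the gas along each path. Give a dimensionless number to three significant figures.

W_a / W_b ≈ 0.613

Path (a) isobaric: W = P₁(V₂ − V₁) → W_a/(P₁V₁) = -0.6578.
Path (b) isothermal: W = P₁V₁ ln(V₂/V₁) → W_b/(P₁V₁) = -1.072.
W_a / W_b = -0.6578 / -1.072 = 0.6134.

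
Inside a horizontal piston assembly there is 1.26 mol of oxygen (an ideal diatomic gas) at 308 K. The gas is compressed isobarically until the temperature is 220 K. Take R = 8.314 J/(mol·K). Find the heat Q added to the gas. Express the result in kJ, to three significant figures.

Q ≈ -3.23 kJ

Isobaric: W = nRΔT = (1.26)(8.314)(-88) = -921.9 J.
ΔU = nCᵥΔT with Cᵥ = 5R/2: ΔU = (1.26)(20.79)(-88) = -2305 J.
Q = ΔU + W = -2305 − 921.9 = -3226 J.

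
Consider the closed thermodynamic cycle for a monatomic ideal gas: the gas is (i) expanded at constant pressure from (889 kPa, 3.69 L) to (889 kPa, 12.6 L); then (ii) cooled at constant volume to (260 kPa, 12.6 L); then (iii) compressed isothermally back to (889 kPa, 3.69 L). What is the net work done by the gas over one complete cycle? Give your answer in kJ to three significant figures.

W_net ≈ 3.90 kJ

Leg (i): W = PΔV = (889)(12.6 − 3.69) = 7921 J.
Leg (ii): W = 0.
Leg (iii): W = PᵢVᵢ ln(V_f/Vᵢ) = (3276) ln(3.69/12.6) = -4023 J.
W_net = 7921 − 4023 = 3898 J.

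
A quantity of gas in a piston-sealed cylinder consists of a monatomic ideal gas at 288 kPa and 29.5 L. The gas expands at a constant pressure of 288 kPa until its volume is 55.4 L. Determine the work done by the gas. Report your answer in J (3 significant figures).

Isobaric: W = P ΔV.
W = (288 kPa)(55.4 − 29.5 L) = (288)(25.9) = 7459 J.

W ≈ 7460 J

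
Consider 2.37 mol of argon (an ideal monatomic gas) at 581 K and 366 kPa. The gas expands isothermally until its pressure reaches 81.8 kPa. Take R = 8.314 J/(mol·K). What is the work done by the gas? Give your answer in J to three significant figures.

W ≈ 17200 J

Isothermal process: W = nRT ln(V₂/V₁) = nRT ln(P₁/P₂).
W = (2.37)(8.314)(581) × ln(366/81.8)
  = 11448 × ln(4.474) = 11448 × 1.498
W_by_gas = 17153 J.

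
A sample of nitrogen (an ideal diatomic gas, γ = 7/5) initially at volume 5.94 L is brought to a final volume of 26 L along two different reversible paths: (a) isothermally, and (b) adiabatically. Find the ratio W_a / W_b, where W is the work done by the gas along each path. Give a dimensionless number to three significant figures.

W_a / W_b ≈ 1.32

Path (a) isothermal: W = P₁V₁ ln(V₂/V₁) → W_a/(P₁V₁) = 1.476.
Path (b) adiabatic: W = P₁V₁(1 − (V₁/V₂)^(γ−1))/(γ−1) → W_b/(P₁V₁) = 1.115.
W_a / W_b = 1.476 / 1.115 = 1.324.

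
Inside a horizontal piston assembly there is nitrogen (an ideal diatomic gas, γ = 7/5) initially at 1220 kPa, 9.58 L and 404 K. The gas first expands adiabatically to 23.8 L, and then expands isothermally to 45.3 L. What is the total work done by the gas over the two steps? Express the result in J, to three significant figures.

Step 1 (adiabatic): W = (P₁V₁ − P₂V₂)/(γ−1) = (11688 − 8122)/0.4 = 8915 J.
After step 1: P = 341.2 kPa, V = 23.8 L, T = 280.7 K.
Step 2 (isothermal): W = P₁V₁ ln(V₂/V₁) = (8122) ln(45.3/23.8) = 5227 J.
W_total = 8915 + 5227 = 14142 J.

W_total ≈ 14100 J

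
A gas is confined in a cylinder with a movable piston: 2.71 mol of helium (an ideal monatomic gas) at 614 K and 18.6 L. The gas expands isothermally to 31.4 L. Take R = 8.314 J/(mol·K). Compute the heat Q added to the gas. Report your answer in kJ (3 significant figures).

Isothermal ⇒ ΔU = 0, so Q = W = nRT ln(V₂/V₁).
Q = (2.71)(8.314)(614) ln(31.4/18.6) = 13834 × 0.5236 = 7244 J.

Q ≈ 7.24 kJ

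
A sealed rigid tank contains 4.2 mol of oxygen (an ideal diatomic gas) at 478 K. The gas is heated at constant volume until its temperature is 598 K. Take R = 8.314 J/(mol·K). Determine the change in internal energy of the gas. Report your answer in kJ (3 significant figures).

Constant volume ⇒ W = 0, so Q = ΔU = nCᵥΔT with Cᵥ = 5R/2 = 20.79 J/(mol·K).
ΔU = (4.2)(20.79)(598 − 478) = 10476 J.

ΔU ≈ 10.5 kJ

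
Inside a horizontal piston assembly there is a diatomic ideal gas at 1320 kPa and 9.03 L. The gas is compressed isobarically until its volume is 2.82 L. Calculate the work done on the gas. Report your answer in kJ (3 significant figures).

W ≈ 8.20 kJ

Isobaric: W = P ΔV.
W = (1320 kPa)(2.82 − 9.03 L) = (1320)(-6.21) = -8197 J.
Work on gas = −W_by = 8197 J.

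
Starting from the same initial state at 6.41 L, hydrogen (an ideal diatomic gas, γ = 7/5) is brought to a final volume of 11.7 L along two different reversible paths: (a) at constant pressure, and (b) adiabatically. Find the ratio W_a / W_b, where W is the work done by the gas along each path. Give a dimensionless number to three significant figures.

Path (a) isobaric: W = P₁(V₂ − V₁) → W_a/(P₁V₁) = 0.8253.
Path (b) adiabatic: W = P₁V₁(1 − (V₁/V₂)^(γ−1))/(γ−1) → W_b/(P₁V₁) = 0.5348.
W_a / W_b = 0.8253 / 0.5348 = 1.543.

W_a / W_b ≈ 1.54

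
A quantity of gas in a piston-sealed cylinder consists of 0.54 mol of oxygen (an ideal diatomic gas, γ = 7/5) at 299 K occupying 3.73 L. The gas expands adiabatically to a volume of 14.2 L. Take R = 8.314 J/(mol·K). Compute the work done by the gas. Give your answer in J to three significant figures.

W ≈ 1390 J

Adiabatic: TV^(γ−1) = const with γ = 7/5.
T₂ = T₁ (V₁/V₂)^(γ−1) = 299 × (3.73/14.2)^0.4 = 299 × 0.5858 = 175.2 K.
W_by = nCᵥ(T₁ − T₂) = (0.54)(20.79)(299 − 175.2) = 1390 J.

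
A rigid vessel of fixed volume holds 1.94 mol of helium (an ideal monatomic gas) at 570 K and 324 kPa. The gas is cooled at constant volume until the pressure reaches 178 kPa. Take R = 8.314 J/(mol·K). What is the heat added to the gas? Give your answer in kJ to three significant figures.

Constant volume ⇒ W = 0, so Q = ΔU = nCᵥΔT with Cᵥ = 3R/2 = 12.47 J/(mol·K).
At constant V, T₂/T₁ = P₂/P₁ ⇒ ΔT = T₁(P₂/P₁ − 1) = 570·(178/324 − 1) = -256.9 K.
ΔU = (1.94)(12.47)(-256.9) = -6214 J.

Q ≈ -6.21 kJ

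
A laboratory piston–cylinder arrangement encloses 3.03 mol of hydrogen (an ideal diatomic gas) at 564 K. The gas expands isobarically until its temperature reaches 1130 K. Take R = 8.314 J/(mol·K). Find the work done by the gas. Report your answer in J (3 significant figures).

W ≈ 14300 J

Isobaric: W = P ΔV = nR ΔT.
W = (3.03)(8.314)(1130 − 564) = 14258 J.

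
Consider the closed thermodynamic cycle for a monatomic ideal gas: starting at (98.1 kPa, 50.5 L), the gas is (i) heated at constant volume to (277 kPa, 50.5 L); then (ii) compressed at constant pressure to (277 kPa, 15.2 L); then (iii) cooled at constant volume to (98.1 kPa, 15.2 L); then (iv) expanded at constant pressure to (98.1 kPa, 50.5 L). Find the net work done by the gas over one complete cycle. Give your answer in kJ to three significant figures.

W_net ≈ -6.32 kJ

Constant-volume legs do no work.
W(ii) = (277)(15.2 − 50.5) = -9778 J; W(iv) = (98.1)(50.5 − 15.2) = 3463 J.
W_net = -9778 + 3463 = -6315 J (the counter-clockwise enclosed area).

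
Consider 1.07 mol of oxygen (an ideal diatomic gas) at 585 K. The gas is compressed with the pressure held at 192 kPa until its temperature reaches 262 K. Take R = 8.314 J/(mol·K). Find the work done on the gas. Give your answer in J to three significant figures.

Isobaric: W = P ΔV = nR ΔT.
W = (1.07)(8.314)(262 − 585) = -2873 J.
Work on gas = −W_by = 2873 J.

W ≈ 2870 J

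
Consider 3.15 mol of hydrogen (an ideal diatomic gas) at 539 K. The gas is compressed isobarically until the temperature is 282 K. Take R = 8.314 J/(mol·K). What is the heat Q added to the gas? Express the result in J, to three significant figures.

Isobaric: W = nRΔT = (3.15)(8.314)(-257) = -6731 J.
ΔU = nCᵥΔT with Cᵥ = 5R/2: ΔU = (3.15)(20.79)(-257) = -16826 J.
Q = ΔU + W = -16826 − 6731 = -23557 J.

Q ≈ -23600 J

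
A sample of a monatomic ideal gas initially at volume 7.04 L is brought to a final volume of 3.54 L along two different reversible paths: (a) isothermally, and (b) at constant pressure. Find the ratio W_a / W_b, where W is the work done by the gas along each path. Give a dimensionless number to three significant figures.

W_a / W_b ≈ 1.38

Path (a) isothermal: W = P₁V₁ ln(V₂/V₁) → W_a/(P₁V₁) = -0.6875.
Path (b) isobaric: W = P₁(V₂ − V₁) → W_b/(P₁V₁) = -0.4972.
W_a / W_b = -0.6875 / -0.4972 = 1.383.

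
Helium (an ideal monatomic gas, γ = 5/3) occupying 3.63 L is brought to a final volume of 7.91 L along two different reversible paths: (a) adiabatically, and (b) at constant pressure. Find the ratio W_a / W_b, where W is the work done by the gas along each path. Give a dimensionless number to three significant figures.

Path (a) adiabatic: W = P₁V₁(1 − (V₁/V₂)^(γ−1))/(γ−1) → W_a/(P₁V₁) = 0.6076.
Path (b) isobaric: W = P₁(V₂ − V₁) → W_b/(P₁V₁) = 1.179.
W_a / W_b = 0.6076 / 1.179 = 0.5153.

W_a / W_b ≈ 0.515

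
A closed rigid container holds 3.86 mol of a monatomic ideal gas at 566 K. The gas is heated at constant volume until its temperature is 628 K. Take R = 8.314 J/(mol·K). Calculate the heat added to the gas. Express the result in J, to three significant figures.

Constant volume ⇒ W = 0, so Q = ΔU = nCᵥΔT with Cᵥ = 3R/2 = 12.47 J/(mol·K).
ΔU = (3.86)(12.47)(628 − 566) = 2985 J.

Q ≈ 2980 J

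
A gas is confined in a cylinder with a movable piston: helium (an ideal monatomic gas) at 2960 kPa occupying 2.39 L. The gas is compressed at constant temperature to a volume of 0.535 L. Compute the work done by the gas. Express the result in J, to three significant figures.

Isothermal: W = nRT ln(V₂/V₁) = P₁V₁ ln(V₂/V₁).
P₁V₁ = (2960 kPa)(2.39 L) = 7074 J.
W = 7074 × ln(0.535/2.39) = 7074 × -1.497
W_by_gas = -10589 J.

W ≈ -10600 J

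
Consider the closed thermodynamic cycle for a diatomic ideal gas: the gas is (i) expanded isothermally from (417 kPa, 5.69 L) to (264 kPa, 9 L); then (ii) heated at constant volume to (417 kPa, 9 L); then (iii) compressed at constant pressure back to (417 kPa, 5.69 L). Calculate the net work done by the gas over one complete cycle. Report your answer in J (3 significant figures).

Leg (i): W = PᵢVᵢ ln(V_f/Vᵢ) = (2373) ln(9/5.69) = 1088 J.
Leg (ii): W = 0.
Leg (iii): W = PΔV = (417)(5.69 − 9) = -1380 J.
W_net = 1088 − 1380 = -292.3 J.

W_net ≈ -292 J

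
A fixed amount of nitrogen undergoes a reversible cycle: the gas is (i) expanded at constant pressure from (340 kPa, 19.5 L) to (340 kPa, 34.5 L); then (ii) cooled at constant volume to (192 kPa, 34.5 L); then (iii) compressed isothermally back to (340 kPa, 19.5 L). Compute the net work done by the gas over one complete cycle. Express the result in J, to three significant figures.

Leg (i): W = PΔV = (340)(34.5 − 19.5) = 5100 J.
Leg (ii): W = 0.
Leg (iii): W = PᵢVᵢ ln(V_f/Vᵢ) = (6624) ln(19.5/34.5) = -3779 J.
W_net = 5100 − 3779 = 1321 J.

W_net ≈ 1320 J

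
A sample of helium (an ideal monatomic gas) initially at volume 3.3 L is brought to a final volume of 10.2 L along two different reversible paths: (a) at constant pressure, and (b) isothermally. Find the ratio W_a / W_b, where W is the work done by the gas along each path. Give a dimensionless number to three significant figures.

W_a / W_b ≈ 1.85

Path (a) isobaric: W = P₁(V₂ − V₁) → W_a/(P₁V₁) = 2.091.
Path (b) isothermal: W = P₁V₁ ln(V₂/V₁) → W_b/(P₁V₁) = 1.128.
W_a / W_b = 2.091 / 1.128 = 1.853.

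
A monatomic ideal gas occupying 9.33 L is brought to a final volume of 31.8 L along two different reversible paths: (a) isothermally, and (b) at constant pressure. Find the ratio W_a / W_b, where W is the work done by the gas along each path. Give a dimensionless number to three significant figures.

Path (a) isothermal: W = P₁V₁ ln(V₂/V₁) → W_a/(P₁V₁) = 1.226.
Path (b) isobaric: W = P₁(V₂ − V₁) → W_b/(P₁V₁) = 2.408.
W_a / W_b = 1.226 / 2.408 = 0.5092.

W_a / W_b ≈ 0.509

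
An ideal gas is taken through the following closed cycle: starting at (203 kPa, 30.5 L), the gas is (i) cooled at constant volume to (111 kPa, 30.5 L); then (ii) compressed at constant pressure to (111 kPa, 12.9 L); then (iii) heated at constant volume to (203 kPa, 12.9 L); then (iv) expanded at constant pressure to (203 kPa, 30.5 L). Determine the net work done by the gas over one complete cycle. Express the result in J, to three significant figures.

W_net ≈ 1620 J

Constant-volume legs do no work.
W(ii) = (111)(12.9 − 30.5) = -1954 J; W(iv) = (203)(30.5 − 12.9) = 3573 J.
W_net = -1954 + 3573 = 1619 J (the clockwise enclosed area).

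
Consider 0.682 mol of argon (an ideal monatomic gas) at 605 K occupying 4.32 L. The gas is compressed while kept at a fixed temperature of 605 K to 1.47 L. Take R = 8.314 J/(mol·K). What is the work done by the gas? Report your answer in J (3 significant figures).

Isothermal: W = nRT ln(V₂/V₁).
W = (0.682)(8.314)(605) × ln(1.47/4.32)
  = 3430 × -1.078
W_by_gas = -3698 J.

W ≈ -3700 J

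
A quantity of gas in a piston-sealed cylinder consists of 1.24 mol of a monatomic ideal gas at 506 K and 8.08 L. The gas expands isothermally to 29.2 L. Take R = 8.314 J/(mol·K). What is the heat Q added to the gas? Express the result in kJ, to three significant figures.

Isothermal ⇒ ΔU = 0, so Q = W = nRT ln(V₂/V₁).
Q = (1.24)(8.314)(506) ln(29.2/8.08) = 5217 × 1.285 = 6702 J.

Q ≈ 6.70 kJ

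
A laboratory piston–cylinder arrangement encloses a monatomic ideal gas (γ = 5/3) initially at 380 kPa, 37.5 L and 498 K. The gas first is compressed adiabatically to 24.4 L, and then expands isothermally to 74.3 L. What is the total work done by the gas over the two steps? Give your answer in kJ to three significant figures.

W_total ≈ 14.0 kJ

Step 1 (adiabatic): W = (P₁V₁ − P₂V₂)/(γ−1) = (14250 − 18978)/0.667 = -7091 J.
After step 1: P = 777.8 kPa, V = 24.4 L, T = 663.2 K.
Step 2 (isothermal): W = P₁V₁ ln(V₂/V₁) = (18978) ln(74.3/24.4) = 21132 J.
W_total = -7091 + 21132 = 14041 J.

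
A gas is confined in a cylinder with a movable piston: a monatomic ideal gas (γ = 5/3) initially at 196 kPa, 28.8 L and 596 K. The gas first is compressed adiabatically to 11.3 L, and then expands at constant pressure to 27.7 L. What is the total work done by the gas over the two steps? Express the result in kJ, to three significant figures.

Step 1 (adiabatic): W = (P₁V₁ − P₂V₂)/(γ−1) = (5645 − 10532)/0.667 = -7331 J.
After step 1: P = 932.1 kPa, V = 11.3 L, T = 1112 K.
Step 2 (isobaric): W = PΔV = (932.1 kPa)(27.7 − 11.3 L) = 15286 J.
W_total = -7331 + 15286 = 7955 J.

W_total ≈ 7.95 kJ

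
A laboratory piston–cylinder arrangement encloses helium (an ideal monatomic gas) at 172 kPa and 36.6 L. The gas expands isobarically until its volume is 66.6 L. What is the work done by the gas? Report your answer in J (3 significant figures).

Isobaric: W = P ΔV.
W = (172 kPa)(66.6 − 36.6 L) = (172)(30) = 5160 J.

W ≈ 5160 J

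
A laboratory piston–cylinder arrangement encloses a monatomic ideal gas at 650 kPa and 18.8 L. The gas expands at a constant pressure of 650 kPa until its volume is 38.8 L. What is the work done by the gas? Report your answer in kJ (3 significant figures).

Isobaric: W = P ΔV.
W = (650 kPa)(38.8 − 18.8 L) = (650)(20) = 13000 J.

W ≈ 13.0 kJ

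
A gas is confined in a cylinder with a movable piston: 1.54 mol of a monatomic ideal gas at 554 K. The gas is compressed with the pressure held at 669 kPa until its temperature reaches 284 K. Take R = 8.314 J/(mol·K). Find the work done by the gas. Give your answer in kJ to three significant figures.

W ≈ -3.46 kJ

Isobaric: W = P ΔV = nR ΔT.
W = (1.54)(8.314)(284 − 554) = -3457 J.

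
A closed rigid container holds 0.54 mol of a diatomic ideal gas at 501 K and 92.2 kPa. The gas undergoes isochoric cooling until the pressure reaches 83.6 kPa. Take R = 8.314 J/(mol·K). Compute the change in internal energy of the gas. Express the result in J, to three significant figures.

ΔU ≈ -525 J

Constant volume ⇒ W = 0, so Q = ΔU = nCᵥΔT with Cᵥ = 5R/2 = 20.79 J/(mol·K).
At constant V, T₂/T₁ = P₂/P₁ ⇒ ΔT = T₁(P₂/P₁ − 1) = 501·(83.6/92.2 − 1) = -46.73 K.
ΔU = (0.54)(20.79)(-46.73) = -524.5 J.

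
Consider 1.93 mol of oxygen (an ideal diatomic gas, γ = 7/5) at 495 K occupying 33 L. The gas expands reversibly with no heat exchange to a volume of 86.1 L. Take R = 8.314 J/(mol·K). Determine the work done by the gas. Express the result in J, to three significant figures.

Adiabatic: TV^(γ−1) = const with γ = 7/5.
T₂ = T₁ (V₁/V₂)^(γ−1) = 495 × (33/86.1)^0.4 = 495 × 0.6814 = 337.3 K.
W_by = nCᵥ(T₁ − T₂) = (1.93)(20.79)(495 − 337.3) = 6326 J.

W ≈ 6330 J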